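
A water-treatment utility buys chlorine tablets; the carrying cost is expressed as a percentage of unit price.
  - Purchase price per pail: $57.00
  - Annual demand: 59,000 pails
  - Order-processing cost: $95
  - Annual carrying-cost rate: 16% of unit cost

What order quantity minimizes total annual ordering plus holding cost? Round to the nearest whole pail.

H = i·C = 0.16 × $57 = $9.1200 per pail-year
EOQ = √(2DS/H) = √(2 × 59,000 × 95 / 9.12)
    = √(1,229,166.67) ≈ 1,108.68

1,109 pails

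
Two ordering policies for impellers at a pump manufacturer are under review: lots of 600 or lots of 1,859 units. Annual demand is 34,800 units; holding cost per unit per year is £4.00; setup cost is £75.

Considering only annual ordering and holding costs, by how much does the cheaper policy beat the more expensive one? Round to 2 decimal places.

£428.02

For each Q, cost = (D/Q)·S + (Q/2)·H.
TC(600) = (34,800/600)×75 + (600/2)×4 = £5,550.00
TC(1,859) = (34,800/1,859)×75 + (1,859/2)×4 = £5,121.98
Lots of 1,859 are cheaper by £428.02.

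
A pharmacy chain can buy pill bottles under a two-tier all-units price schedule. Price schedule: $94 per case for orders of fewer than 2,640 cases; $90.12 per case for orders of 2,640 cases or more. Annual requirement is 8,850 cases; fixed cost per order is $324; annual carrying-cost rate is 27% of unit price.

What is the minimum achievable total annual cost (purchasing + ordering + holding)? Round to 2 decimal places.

$830,766.90

H₁ = 27%×$94 = $25.3800;  H₂ = 27%×$90.12 = $24.3324
EOQ₁ = √(2×8,850×324/25.3800) = 475.35  (< 2,640, feasible at tier 1)
EOQ₂ = √(2×8,850×324/24.3324) = 485.47  (< 2,640 → use Q = 2,640 at tier-2 price)
TC(tier 1 (EOQ₁), Q≈475.3) = $843,964.38
TC(tier 2, Q≈2,640.0) = $830,766.90
Minimum at tier 2: $830,766.90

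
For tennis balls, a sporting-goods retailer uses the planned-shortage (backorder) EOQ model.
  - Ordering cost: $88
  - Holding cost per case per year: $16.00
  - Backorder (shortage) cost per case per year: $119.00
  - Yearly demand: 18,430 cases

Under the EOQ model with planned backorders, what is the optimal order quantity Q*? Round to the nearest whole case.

Q* = √(2DS/H) · √((H + b)/b)
   = √(2 × 18,430 × 88 / 16) · √((16 + 119) / 119)
   = 450.255 × 1.0651 ≈ 479.57

480 cases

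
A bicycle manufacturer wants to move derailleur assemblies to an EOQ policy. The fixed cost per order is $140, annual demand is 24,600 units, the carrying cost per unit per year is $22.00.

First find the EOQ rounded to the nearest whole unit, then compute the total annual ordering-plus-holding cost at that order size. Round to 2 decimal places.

$12,310.00

Q* = √(2·D·S / H) = √(2·24,600·140 / 22) = √313,090.9 ≈ 559.55 → Q = 560 units
Orders/yr = 24,600/560 = 43.929; ordering cost = 43.929 × $140 = $6,150.00
Average inventory = 560/2 = 280; holding cost = 280 × $22 = $6,160.00
Total = $6,150.00 + $6,160.00 = $12,310.00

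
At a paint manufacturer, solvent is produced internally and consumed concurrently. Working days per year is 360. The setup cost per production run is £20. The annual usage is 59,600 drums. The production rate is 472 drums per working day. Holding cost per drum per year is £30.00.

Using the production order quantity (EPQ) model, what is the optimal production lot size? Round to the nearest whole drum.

350 drums

d = 59,600/360 = 165.5556 drums/day;  effective holding cost H(1 − d/p) = 30·(1 − 165.5556/472) = 19.47740
Q* = √(2DS / H_eff) = √(2·59,600·20 / 19.47740) ≈ 349.85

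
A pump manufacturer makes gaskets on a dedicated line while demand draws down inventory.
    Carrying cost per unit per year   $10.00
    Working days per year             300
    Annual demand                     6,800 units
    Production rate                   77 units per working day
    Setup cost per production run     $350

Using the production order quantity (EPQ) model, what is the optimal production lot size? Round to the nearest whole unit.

Daily demand d = 6,800/300 = 22.667; p = 77; 1 − d/p = 0.70563
EPQ = √(2DS / (H(1 − d/p)))
    = √(2 × 6,800 × 350 / (10 × 0.70563)) ≈ 821.33

821 units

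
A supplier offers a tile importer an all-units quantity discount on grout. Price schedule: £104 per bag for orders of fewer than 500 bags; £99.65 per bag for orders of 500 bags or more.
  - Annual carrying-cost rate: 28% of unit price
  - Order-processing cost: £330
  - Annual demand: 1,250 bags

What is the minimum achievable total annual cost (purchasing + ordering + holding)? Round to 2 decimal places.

£132,363.00

H₁ = 28%×£104 = £29.1200;  H₂ = 28%×£99.65 = £27.9020
EOQ₁ = √(2×1,250×330/29.1200) = 168.32  (< 500, feasible at tier 1)
EOQ₂ = √(2×1,250×330/27.9020) = 171.95  (< 500 → use Q = 500 at tier-2 price)
TC(tier 1 (EOQ₁), Q≈168.3) = £134,901.43
TC(tier 2, Q≈500.0) = £132,363.00
Minimum at tier 2: £132,363.00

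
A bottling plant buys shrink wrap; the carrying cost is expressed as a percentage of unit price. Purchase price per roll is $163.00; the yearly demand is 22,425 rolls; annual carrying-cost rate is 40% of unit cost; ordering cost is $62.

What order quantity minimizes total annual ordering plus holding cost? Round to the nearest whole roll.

207 rolls

Carrying cost H = $163 × 40% = $65.2000/roll/yr
EOQ = √(2DS/H) = √(2 × 22,425 × 62 / 65.2)
    = √(42,648.77) ≈ 206.52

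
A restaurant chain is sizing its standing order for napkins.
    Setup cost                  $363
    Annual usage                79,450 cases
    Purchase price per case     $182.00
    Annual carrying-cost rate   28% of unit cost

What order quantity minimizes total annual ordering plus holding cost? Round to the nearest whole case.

1,064 cases

Carrying cost H = $182 × 28% = $50.9600/case/yr
Optimal lot size Q* = (2 × 79,450 × $363 / $50.96)^½ ≈ 1,063.90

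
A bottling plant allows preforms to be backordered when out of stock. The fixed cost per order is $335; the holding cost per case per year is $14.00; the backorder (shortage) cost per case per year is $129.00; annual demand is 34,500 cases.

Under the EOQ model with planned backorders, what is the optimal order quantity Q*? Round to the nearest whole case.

1,353 cases

Basic EOQ = √(2·34,500·335/14) = 1,284.940
Backorder adjustment √((H+b)/b) = √((14+129)/129) = 1.0529
Q* = 1,284.940 × 1.0529 ≈ 1,352.87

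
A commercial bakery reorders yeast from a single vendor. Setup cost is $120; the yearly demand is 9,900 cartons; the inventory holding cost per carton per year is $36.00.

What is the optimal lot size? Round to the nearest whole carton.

EOQ = √(2DS/H) = √(2 × 9,900 × 120 / 36)
    = √(66,000.00) ≈ 256.90

257 cartons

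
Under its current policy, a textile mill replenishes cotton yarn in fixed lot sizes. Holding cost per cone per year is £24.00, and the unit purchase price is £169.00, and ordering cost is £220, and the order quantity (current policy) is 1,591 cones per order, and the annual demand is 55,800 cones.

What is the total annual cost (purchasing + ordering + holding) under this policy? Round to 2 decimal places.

£9,457,007.90

Ordering: D/Q × S = 55,800/1,591 × £220 = £7,715.90
Holding:  Q/2 × H = 1,591/2 × £24 = £19,092.00
Purchase cost = D·C = 55,800 × 169 = £9,430,200.00
Total = £7,715.90 + £19,092.00 + £9,430,200.00 = £9,457,007.90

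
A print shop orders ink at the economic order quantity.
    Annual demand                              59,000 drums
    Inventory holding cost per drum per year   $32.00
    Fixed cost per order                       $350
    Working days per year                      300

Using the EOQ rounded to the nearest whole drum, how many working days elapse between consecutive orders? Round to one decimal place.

5.8 days

Q* = √(2·D·S / H) = √(2·59,000·350 / 32) = √1,290,625.0 ≈ 1,136.06 → Q = 1,136 drums
Cycle time = (working days × Q)/D = (300 × 1,136) / 59,000 = 5.776 days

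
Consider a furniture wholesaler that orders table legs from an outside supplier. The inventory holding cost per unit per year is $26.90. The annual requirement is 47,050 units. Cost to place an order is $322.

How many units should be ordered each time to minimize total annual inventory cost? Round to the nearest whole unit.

1,061 units

Q* = √(2·D·S / H) = √(2·47,050·322 / 26.9) = √1,126,401.5 ≈ 1,061.32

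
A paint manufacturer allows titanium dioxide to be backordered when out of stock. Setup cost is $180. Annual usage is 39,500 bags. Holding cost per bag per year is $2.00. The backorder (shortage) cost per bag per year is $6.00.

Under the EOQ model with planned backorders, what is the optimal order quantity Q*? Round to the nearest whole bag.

3,079 bags

Q* = √(2DS/H) · √((H + b)/b)
   = √(2 × 39,500 × 180 / 2) · √((2 + 6) / 6)
   = 2,666.458 × 1.1547 ≈ 3,078.96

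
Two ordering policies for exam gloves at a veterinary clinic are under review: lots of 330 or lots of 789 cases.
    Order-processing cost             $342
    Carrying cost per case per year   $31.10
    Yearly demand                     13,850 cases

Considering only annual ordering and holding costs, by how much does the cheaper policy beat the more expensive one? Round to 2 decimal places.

$1,212.76

Annual cost at Q: ordering D·S/Q plus holding Q·H/2.
TC(330) = (13,850/330)×342 + (330/2)×31.1 = $19,485.14
TC(789) = (13,850/789)×342 + (789/2)×31.1 = $18,272.37
Cheaper: Q = 789.  Difference = $1,212.76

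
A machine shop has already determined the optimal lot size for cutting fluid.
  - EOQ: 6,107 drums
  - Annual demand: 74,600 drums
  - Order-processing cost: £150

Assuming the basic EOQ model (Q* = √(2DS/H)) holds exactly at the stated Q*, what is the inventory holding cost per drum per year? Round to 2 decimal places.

Since Q* = (2DS/H)^½, squaring gives Q*²·H = 2DS.
H = 2DS / Q² = 2 × 74,600 × 150 / 6,107² = 0.6001

£0.60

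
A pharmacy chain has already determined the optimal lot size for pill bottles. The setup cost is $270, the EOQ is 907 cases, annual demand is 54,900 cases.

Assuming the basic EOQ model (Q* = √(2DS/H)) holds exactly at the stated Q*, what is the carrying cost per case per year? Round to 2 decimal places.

$36.04

EOQ relation: Q² = 2DS/H, so rearrange for the unknown.
H = 2DS / Q² = 2 × 54,900 × 270 / 907² = 36.0372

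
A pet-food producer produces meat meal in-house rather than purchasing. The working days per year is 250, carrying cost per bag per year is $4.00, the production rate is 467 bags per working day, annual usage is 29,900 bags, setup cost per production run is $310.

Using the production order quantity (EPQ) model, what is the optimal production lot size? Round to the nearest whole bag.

d = 29,900/250 = 119.6000 bags/day;  effective holding cost H(1 − d/p) = 4·(1 − 119.6000/467) = 2.97559
Q* = √(2DS / H_eff) = √(2·29,900·310 / 2.97559) ≈ 2,496.00

2,496 bags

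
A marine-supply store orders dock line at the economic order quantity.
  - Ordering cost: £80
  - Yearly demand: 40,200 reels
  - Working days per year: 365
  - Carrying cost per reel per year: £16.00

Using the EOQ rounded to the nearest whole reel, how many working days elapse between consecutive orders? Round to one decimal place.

Q* = √(2·D·S / H) = √(2·40,200·80 / 16) = √402,000.0 ≈ 634.03 → Q = 634 reels
Cycle time = (working days × Q)/D = (365 × 634) / 40,200 = 5.756 days

5.8 days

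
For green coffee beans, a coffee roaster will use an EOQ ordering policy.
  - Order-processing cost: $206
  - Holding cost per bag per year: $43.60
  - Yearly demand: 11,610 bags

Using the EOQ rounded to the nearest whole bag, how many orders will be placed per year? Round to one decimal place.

35.1 orders per year

Q* = √(2·D·S / H) = √(2·11,610·206 / 43.6) = √109,709.2 ≈ 331.22 → Q = 331
N = D/Q = 11,610/331 ≈ 35.076 orders/yr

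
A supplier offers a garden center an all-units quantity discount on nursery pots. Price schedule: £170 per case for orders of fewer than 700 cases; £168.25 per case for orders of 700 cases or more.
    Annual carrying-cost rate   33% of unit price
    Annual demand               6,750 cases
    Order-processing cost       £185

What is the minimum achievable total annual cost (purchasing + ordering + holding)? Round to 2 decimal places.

£1,156,904.30

H₁ = 33%×£170 = £56.1000;  H₂ = 33%×£168.25 = £55.5225
EOQ₁ = √(2×6,750×185/56.1000) = 210.99  (< 700, feasible at tier 1)
EOQ₂ = √(2×6,750×185/55.5225) = 212.09  (< 700 → use Q = 700 at tier-2 price)
TC(tier 1 (EOQ₁), Q≈211.0) = £1,159,336.80
TC(tier 2, Q≈700.0) = £1,156,904.30
Minimum at tier 2: £1,156,904.30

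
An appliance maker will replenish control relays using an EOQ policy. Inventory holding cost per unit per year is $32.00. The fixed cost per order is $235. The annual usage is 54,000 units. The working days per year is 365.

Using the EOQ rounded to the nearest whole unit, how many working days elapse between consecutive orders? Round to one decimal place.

6.0 days

2DS/H = 2·54,000·235/32 = 793,125.00
EOQ = √793,125.00 ≈ 890.58 → Q = 891 units
Days between orders = 365 / (D/Q) = 365 / 60.606 ≈ 6.022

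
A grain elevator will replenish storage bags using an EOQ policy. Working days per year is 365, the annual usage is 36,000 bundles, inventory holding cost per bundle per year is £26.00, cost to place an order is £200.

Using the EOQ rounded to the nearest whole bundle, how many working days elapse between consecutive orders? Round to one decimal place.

7.5 days

Q* = √(2·D·S / H) = √(2·36,000·200 / 26) = √553,846.2 ≈ 744.21 → Q = 744 bundles
T = Q/D × 365 days = 744/36,000 × 365 = 7.543 days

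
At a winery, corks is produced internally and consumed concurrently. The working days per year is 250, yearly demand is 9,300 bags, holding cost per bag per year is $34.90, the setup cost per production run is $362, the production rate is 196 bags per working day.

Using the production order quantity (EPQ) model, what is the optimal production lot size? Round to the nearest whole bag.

Daily demand d = 9,300/250 = 37.200; p = 196; 1 − d/p = 0.81020
EPQ = √(2DS / (H(1 − d/p)))
    = √(2 × 9,300 × 362 / (34.9 × 0.81020)) ≈ 487.98

488 bags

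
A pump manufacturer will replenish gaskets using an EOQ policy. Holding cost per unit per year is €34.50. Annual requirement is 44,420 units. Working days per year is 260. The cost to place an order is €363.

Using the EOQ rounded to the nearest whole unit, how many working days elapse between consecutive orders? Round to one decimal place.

5.7 days

EOQ = √(2DS/H) = √(2 × 44,420 × 363 / 34.5)
    = √(934,751.30) ≈ 966.83 → Q = 967 units
Days between orders = 260 / (D/Q) = 260 / 45.936 ≈ 5.660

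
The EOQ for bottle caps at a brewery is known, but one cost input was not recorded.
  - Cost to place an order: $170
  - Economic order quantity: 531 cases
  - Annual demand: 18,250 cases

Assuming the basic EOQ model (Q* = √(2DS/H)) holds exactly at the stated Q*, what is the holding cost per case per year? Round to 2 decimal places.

$22.01

Since Q* = (2DS/H)^½, squaring gives Q*²·H = 2DS.
H = 2DS / Q² = 2 × 18,250 × 170 / 531² = 22.0066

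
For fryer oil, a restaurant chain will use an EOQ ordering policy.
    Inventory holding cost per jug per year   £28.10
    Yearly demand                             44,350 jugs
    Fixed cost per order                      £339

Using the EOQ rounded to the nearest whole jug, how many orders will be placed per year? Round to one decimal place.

42.9 orders per year

2DS/H = 2·44,350·339/28.1 = 1,070,081.85
EOQ = √1,070,081.85 ≈ 1,034.45 → Q = 1,034
N = D/Q = 44,350/1,034 ≈ 42.892 orders/yr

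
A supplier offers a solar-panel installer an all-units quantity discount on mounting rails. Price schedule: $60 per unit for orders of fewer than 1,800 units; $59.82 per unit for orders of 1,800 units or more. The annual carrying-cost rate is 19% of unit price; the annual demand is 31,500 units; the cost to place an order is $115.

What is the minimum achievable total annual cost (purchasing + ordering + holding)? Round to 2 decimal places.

H₁ = 19%×$60 = $11.4000;  H₂ = 19%×$59.82 = $11.3658
EOQ₁ = √(2×31,500×115/11.4000) = 797.20  (< 1,800, feasible at tier 1)
EOQ₂ = √(2×31,500×115/11.3658) = 798.40  (< 1,800 → use Q = 1,800 at tier-2 price)
TC(tier 1 (EOQ₁), Q≈797.2) = $1,899,088.07
TC(tier 2, Q≈1,800.0) = $1,896,571.72
Minimum at tier 2: $1,896,571.72

$1,896,571.72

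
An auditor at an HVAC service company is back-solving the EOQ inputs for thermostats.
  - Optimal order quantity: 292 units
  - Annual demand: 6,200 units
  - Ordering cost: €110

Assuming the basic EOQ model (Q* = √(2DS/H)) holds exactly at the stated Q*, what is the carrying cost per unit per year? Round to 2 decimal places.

EOQ relation: Q² = 2DS/H, so rearrange for the unknown.
H = 2DS / Q² = 2 × 6,200 × 110 / 292² = 15.9974

€16.00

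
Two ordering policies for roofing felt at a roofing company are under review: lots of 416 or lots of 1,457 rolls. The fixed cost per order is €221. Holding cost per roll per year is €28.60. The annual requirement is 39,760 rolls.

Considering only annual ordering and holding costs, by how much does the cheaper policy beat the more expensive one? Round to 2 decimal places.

TC(Q) = (D/Q)S + (Q/2)H
TC(416) = (39,760/416)×221 + (416/2)×28.6 = €27,071.30
TC(1,457) = (39,760/1,457)×221 + (1,457/2)×28.6 = €26,865.96
Cheaper: Q = 1,457.  Difference = €205.34

€205.34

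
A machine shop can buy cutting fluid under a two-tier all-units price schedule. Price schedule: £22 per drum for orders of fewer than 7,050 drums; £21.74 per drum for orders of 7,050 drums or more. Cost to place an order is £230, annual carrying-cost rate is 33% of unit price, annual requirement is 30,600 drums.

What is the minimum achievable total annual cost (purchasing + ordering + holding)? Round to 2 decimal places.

£683,308.99

H₁ = 33%×£22 = £7.2600;  H₂ = 33%×£21.74 = £7.1742
EOQ₁ = √(2×30,600×230/7.2600) = 1,392.42  (< 7,050, feasible at tier 1)
EOQ₂ = √(2×30,600×230/7.1742) = 1,400.73  (< 7,050 → use Q = 7,050 at tier-2 price)
TC(tier 1 (EOQ₁), Q≈1,392.4) = £683,308.99
TC(tier 2, Q≈7,050.0) = £691,531.35
Minimum at tier 1 (EOQ₁): £683,308.99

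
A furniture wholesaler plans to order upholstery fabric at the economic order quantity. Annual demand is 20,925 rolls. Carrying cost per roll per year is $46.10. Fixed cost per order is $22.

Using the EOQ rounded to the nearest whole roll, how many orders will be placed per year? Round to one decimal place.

148.4 orders per year

Optimal lot size Q* = (2 × 20,925 × $22 / $46.1)^½ ≈ 141.32 → Q = 141
N = D/Q = 20,925/141 ≈ 148.404 orders/yr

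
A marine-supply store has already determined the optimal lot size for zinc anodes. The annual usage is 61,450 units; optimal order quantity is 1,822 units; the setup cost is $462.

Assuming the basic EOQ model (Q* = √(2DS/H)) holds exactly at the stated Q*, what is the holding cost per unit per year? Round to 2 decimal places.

Since Q* = (2DS/H)^½, squaring gives Q*²·H = 2DS.
H = 2DS / Q² = 2 × 61,450 × 462 / 1,822² = 17.1040

$17.10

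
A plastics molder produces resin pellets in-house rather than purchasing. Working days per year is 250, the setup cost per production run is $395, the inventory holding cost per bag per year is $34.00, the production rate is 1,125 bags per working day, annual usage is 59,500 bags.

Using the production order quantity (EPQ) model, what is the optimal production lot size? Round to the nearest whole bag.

Daily demand d = 59,500/250 = 238.000; p = 1125; 1 − d/p = 0.78844
EPQ = √(2DS / (H(1 − d/p)))
    = √(2 × 59,500 × 395 / (34 × 0.78844)) ≈ 1,324.18

1,324 bags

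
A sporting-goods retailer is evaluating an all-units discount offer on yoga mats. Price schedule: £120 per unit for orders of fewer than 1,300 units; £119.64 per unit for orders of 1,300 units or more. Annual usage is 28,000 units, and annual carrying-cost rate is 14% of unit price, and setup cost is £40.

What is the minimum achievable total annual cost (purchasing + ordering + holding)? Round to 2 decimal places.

H₁ = 14%×£120 = £16.8000;  H₂ = 14%×£119.64 = £16.7496
EOQ₁ = √(2×28,000×40/16.8000) = 365.15  (< 1,300, feasible at tier 1)
EOQ₂ = √(2×28,000×40/16.7496) = 365.70  (< 1,300 → use Q = 1,300 at tier-2 price)
TC(tier 1 (EOQ₁), Q≈365.1) = £3,366,134.49
TC(tier 2, Q≈1,300.0) = £3,361,668.78
Minimum at tier 2: £3,361,668.78

£3,361,668.78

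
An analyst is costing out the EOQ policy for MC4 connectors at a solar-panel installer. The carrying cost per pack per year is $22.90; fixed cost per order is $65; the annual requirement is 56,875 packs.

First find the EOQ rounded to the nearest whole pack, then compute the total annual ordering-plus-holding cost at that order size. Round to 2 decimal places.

2DS/H = 2·56,875·65/22.9 = 322,871.18
EOQ = √322,871.18 ≈ 568.22 → Q = 568 packs
Orders/yr = 56,875/568 = 100.132; ordering cost = 100.132 × $65 = $6,508.58
Average inventory = 568/2 = 284; holding cost = 284 × $22.9 = $6,503.60
Total = $6,508.58 + $6,503.60 = $13,012.18

$13,012.18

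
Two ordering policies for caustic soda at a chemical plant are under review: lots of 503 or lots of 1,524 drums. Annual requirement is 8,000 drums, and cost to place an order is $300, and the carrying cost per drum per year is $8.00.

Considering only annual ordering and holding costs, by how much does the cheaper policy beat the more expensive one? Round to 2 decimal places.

$887.43

Annual cost at Q: ordering D·S/Q plus holding Q·H/2.
TC(503) = (8,000/503)×300 + (503/2)×8 = $6,783.37
TC(1,524) = (8,000/1,524)×300 + (1,524/2)×8 = $7,670.80
Cheaper: Q = 503.  Difference = $887.43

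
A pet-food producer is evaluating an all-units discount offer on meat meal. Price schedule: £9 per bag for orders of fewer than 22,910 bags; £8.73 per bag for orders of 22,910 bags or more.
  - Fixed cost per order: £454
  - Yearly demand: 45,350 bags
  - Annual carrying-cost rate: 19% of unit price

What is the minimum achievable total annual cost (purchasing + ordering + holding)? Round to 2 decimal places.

H₁ = 19%×£9 = £1.7100;  H₂ = 19%×£8.73 = £1.6587
EOQ₁ = √(2×45,350×454/1.7100) = 4,907.20  (< 22,910, feasible at tier 1)
EOQ₂ = √(2×45,350×454/1.6587) = 4,982.50  (< 22,910 → use Q = 22,910 at tier-2 price)
TC(tier 1 (EOQ₁), Q≈4,907.2) = £416,541.31
TC(tier 2, Q≈22,910.0) = £415,804.59
Minimum at tier 2: £415,804.59

£415,804.59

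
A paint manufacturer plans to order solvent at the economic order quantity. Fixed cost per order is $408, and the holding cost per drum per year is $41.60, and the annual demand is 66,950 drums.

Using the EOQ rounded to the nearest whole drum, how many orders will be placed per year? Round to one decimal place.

Optimal lot size Q* = (2 × 66,950 × $408 / $41.6)^½ ≈ 1,145.97 → Q = 1,146
N = D/Q = 66,950/1,146 ≈ 58.421 orders/yr

58.4 orders per year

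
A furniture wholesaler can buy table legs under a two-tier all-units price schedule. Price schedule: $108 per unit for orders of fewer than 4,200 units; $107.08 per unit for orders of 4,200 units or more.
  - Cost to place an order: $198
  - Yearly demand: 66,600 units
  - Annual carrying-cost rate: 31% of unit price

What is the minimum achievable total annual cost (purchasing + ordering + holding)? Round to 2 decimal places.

$7,204,376.79

H₁ = 31%×$108 = $33.4800;  H₂ = 31%×$107.08 = $33.1948
EOQ₁ = √(2×66,600×198/33.4800) = 887.55  (< 4,200, feasible at tier 1)
EOQ₂ = √(2×66,600×198/33.1948) = 891.35  (< 4,200 → use Q = 4,200 at tier-2 price)
TC(tier 1 (EOQ₁), Q≈887.5) = $7,222,515.12
TC(tier 2, Q≈4,200.0) = $7,204,376.79
Minimum at tier 2: $7,204,376.79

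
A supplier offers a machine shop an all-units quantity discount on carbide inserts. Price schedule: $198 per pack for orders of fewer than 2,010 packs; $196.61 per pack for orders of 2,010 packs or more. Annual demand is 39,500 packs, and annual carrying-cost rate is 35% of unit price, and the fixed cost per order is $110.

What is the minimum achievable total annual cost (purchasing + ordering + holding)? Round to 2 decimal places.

$7,837,414.26

H₁ = 35%×$198 = $69.3000;  H₂ = 35%×$196.61 = $68.8135
EOQ₁ = √(2×39,500×110/69.3000) = 354.11  (< 2,010, feasible at tier 1)
EOQ₂ = √(2×39,500×110/68.8135) = 355.36  (< 2,010 → use Q = 2,010 at tier-2 price)
TC(tier 1 (EOQ₁), Q≈354.1) = $7,845,540.11
TC(tier 2, Q≈2,010.0) = $7,837,414.26
Minimum at tier 2: $7,837,414.26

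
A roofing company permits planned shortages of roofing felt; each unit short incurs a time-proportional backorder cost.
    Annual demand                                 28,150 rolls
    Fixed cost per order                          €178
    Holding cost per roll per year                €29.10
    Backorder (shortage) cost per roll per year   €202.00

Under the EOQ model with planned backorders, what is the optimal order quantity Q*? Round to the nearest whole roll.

628 rolls

Q* = √(2DS/H) · √((H + b)/b)
   = √(2 × 28,150 × 178 / 29.1) · √((29.1 + 202) / 202)
   = 586.837 × 1.0696 ≈ 627.69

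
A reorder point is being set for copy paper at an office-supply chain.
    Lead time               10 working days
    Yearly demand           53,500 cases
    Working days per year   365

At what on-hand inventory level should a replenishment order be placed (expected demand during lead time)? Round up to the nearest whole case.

Daily demand d = 53,500 / 365 = 146.575 cases/day
Demand during lead time = 146.575 × 10 = 1,465.75
Reorder point = 1,465.75 → round up

1,466 cases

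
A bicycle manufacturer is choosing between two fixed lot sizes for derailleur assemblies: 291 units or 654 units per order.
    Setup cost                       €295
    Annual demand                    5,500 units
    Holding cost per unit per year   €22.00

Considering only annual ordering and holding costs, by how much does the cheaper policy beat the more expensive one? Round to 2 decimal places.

For each Q, cost = (D/Q)·S + (Q/2)·H.
TC(291) = (5,500/291)×295 + (291/2)×22 = €8,776.60
TC(654) = (5,500/654)×295 + (654/2)×22 = €9,674.89
Cheaper: Q = 291.  Difference = €898.29

€898.29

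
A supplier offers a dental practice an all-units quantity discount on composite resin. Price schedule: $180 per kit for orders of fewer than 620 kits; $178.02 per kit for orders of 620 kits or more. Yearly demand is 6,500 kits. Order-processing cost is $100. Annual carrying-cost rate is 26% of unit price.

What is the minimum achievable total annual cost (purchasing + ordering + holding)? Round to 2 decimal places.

$1,172,526.80

H₁ = 26%×$180 = $46.8000;  H₂ = 26%×$178.02 = $46.2852
EOQ₁ = √(2×6,500×100/46.8000) = 166.67  (< 620, feasible at tier 1)
EOQ₂ = √(2×6,500×100/46.2852) = 167.59  (< 620 → use Q = 620 at tier-2 price)
TC(tier 1 (EOQ₁), Q≈166.7) = $1,177,800.00
TC(tier 2, Q≈620.0) = $1,172,526.80
Minimum at tier 2: $1,172,526.80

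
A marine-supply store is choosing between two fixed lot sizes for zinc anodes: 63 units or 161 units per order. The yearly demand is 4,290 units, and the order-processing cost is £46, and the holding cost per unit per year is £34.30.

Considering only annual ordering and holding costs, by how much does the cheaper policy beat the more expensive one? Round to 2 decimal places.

TC(Q) = (D/Q)S + (Q/2)H
TC(63) = (4,290/63)×46 + (63/2)×34.3 = £4,212.83
TC(161) = (4,290/161)×46 + (161/2)×34.3 = £3,986.86
Lots of 161 are cheaper by £225.97.

£225.97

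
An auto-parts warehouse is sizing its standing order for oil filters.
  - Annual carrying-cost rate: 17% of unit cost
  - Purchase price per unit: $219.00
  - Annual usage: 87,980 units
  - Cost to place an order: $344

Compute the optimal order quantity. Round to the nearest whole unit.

1,275 units

Carrying cost H = $219 × 17% = $37.2300/unit/yr
Optimal lot size Q* = (2 × 87,980 × $344 / $37.23)^½ ≈ 1,275.09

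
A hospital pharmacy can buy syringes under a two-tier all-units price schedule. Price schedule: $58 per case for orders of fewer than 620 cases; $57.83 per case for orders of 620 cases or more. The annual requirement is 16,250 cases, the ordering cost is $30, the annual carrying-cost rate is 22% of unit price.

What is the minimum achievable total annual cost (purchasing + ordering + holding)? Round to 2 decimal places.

H₁ = 22%×$58 = $12.7600;  H₂ = 22%×$57.83 = $12.7226
EOQ₁ = √(2×16,250×30/12.7600) = 276.42  (< 620, feasible at tier 1)
EOQ₂ = √(2×16,250×30/12.7226) = 276.83  (< 620 → use Q = 620 at tier-2 price)
TC(tier 1 (EOQ₁), Q≈276.4) = $946,027.18
TC(tier 2, Q≈620.0) = $944,467.80
Minimum at tier 2: $944,467.80

$944,467.80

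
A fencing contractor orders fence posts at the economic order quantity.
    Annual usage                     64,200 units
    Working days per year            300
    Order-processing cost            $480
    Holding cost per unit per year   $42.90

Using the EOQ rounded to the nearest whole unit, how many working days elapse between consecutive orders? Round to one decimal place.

Q* = √(2·D·S / H) = √(2·64,200·480 / 42.9) = √1,436,643.4 ≈ 1,198.60 → Q = 1,199 units
Days between orders = 300 / (D/Q) = 300 / 53.545 ≈ 5.603

5.6 days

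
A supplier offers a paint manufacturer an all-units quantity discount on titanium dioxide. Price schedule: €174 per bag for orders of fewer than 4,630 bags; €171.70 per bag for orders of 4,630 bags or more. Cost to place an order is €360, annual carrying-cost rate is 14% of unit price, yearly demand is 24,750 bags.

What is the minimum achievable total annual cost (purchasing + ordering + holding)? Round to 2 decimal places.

H₁ = 14%×€174 = €24.3600;  H₂ = 14%×€171.70 = €24.0380
EOQ₁ = √(2×24,750×360/24.3600) = 855.29  (< 4,630, feasible at tier 1)
EOQ₂ = √(2×24,750×360/24.0380) = 861.00  (< 4,630 → use Q = 4,630 at tier-2 price)
TC(tier 1 (EOQ₁), Q≈855.3) = €4,327,334.95
TC(tier 2, Q≈4,630.0) = €4,307,147.38
Minimum at tier 2: €4,307,147.38

€4,307,147.38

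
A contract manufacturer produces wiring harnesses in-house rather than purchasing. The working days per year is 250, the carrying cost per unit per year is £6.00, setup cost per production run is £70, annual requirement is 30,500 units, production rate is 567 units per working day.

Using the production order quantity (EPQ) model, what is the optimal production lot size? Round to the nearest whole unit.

952 units

Daily demand d = 30,500/250 = 122.000; p = 567; 1 − d/p = 0.78483
EPQ = √(2DS / (H(1 − d/p)))
    = √(2 × 30,500 × 70 / (6 × 0.78483)) ≈ 952.25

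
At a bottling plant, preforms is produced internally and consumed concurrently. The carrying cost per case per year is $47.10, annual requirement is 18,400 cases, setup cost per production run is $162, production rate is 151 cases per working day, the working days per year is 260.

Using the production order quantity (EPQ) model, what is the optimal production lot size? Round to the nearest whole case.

Daily demand d = 18,400/260 = 70.769; p = 151; 1 − d/p = 0.53133
EPQ = √(2DS / (H(1 − d/p)))
    = √(2 × 18,400 × 162 / (47.1 × 0.53133)) ≈ 488.08

488 cases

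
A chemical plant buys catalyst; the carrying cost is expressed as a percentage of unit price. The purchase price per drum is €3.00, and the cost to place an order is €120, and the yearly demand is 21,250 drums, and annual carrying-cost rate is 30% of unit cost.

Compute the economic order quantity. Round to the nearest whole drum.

Holding cost per drum per year: H = 30% × €3 = €0.9000
Optimal lot size Q* = (2 × 21,250 × €120 / €0.9)^½ ≈ 2,380.48

2,380 drums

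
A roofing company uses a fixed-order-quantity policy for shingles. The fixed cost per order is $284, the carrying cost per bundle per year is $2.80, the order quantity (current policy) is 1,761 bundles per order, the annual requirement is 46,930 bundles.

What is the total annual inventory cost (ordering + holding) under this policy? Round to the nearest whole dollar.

$10,034

Ordering: D/Q × S = 46,930/1,761 × $284 = $7,568.50
Holding:  Q/2 × H = 1,761/2 × $2.8 = $2,465.40
Total = $7,568.50 + $2,465.40 = $10,033.90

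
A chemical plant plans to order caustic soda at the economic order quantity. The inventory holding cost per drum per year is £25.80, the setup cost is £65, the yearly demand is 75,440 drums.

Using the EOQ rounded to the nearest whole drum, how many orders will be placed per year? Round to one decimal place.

Optimal lot size Q* = (2 × 75,440 × £65 / £25.8)^½ ≈ 616.54 → Q = 617
N = D/Q = 75,440/617 ≈ 122.269 orders/yr

122.3 orders per year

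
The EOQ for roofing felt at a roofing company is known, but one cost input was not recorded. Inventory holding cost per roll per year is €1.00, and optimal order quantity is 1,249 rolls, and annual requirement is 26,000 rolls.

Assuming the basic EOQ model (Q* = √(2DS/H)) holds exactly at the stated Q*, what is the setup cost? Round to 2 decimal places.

€30.00

EOQ relation: Q² = 2DS/H, so rearrange for the unknown.
S = Q²H / (2D) = 1,249² × 1 / (2 × 26,000) = 30.0000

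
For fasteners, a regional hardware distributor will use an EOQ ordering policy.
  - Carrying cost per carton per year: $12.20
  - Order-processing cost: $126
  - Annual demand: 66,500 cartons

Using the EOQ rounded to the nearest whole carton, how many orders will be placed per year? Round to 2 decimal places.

Q* = √(2·D·S / H) = √(2·66,500·126 / 12.2) = √1,373,606.6 ≈ 1,172.01 → Q = 1,172
N = D/Q = 66,500/1,172 ≈ 56.741 orders/yr

56.74 orders per year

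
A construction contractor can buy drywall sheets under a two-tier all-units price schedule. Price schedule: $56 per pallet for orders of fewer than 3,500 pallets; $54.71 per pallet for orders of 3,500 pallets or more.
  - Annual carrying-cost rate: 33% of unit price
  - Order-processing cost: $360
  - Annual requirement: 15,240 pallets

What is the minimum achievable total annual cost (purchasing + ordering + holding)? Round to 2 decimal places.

$866,942.97

H₁ = 33%×$56 = $18.4800;  H₂ = 33%×$54.71 = $18.0543
EOQ₁ = √(2×15,240×360/18.4800) = 770.56  (< 3,500, feasible at tier 1)
EOQ₂ = √(2×15,240×360/18.0543) = 779.59  (< 3,500 → use Q = 3,500 at tier-2 price)
TC(tier 1 (EOQ₁), Q≈770.6) = $867,679.99
TC(tier 2, Q≈3,500.0) = $866,942.97
Minimum at tier 2: $866,942.97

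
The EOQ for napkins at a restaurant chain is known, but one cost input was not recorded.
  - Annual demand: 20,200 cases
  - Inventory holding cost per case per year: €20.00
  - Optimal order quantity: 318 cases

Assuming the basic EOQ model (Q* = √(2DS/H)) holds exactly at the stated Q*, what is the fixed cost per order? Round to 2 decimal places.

Since Q* = (2DS/H)^½, squaring gives Q*²·H = 2DS.
S = Q²H / (2D) = 318² × 20 / (2 × 20,200) = 50.0614

€50.06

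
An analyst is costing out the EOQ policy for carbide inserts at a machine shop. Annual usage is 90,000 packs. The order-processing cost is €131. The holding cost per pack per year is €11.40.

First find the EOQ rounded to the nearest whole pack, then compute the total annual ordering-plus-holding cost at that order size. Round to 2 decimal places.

€16,395.49

EOQ = √(2DS/H) = √(2 × 90,000 × 131 / 11.4)
    = √(2,068,421.05) ≈ 1,438.20 → Q = 1,438 packs
Orders/yr = 90,000/1,438 = 62.587; ordering cost = 62.587 × €131 = €8,198.89
Average inventory = 1,438/2 = 719; holding cost = 719 × €11.4 = €8,196.60
Total = €8,198.89 + €8,196.60 = €16,395.49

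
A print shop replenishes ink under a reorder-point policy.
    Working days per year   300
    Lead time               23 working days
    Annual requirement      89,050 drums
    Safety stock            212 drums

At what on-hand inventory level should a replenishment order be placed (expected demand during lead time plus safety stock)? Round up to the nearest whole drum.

Daily demand d = 89,050 / 300 = 296.833 drums/day
Demand during lead time = 296.833 × 23 = 6,827.17
Reorder point = 6,827.17 + 212 = 7,039.17 → round up

7,040 drums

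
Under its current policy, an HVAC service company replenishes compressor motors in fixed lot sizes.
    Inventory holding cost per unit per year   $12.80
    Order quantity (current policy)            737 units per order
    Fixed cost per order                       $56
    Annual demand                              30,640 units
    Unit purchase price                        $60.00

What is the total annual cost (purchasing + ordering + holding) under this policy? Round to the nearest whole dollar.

$1,845,445

Orders/yr = 30,640/737 = 41.574; ordering cost = 41.574 × $56 = $2,328.14
Average inventory = 737/2 = 368.5; holding cost = 368.5 × $12.8 = $4,716.80
Purchase cost = D·C = 30,640 × 60 = $1,838,400.00
Total = $2,328.14 + $4,716.80 + $1,838,400.00 = $1,845,444.94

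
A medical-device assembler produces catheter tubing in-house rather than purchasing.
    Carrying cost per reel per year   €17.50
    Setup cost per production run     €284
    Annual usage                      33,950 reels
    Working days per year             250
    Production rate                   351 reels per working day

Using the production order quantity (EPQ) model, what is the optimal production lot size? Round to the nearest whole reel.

1,341 reels

d = 33,950/250 = 135.8000 reels/day;  effective holding cost H(1 − d/p) = 17.5·(1 − 135.8000/351) = 10.72934
Q* = √(2DS / H_eff) = √(2·33,950·284 / 10.72934) ≈ 1,340.63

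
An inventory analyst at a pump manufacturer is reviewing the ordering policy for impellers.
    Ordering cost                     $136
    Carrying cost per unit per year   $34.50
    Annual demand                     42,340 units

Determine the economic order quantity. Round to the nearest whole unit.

Q* = √(2·D·S / H) = √(2·42,340·136 / 34.5) = √333,811.0 ≈ 577.76

578 units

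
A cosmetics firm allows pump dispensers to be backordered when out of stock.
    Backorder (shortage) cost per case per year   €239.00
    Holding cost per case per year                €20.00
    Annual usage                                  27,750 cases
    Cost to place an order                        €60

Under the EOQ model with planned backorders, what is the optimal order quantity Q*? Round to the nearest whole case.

425 cases

Q* = √(2DS/H) · √((H + b)/b)
   = √(2 × 27,750 × 60 / 20) · √((20 + 239) / 239)
   = 408.044 × 1.0410 ≈ 424.77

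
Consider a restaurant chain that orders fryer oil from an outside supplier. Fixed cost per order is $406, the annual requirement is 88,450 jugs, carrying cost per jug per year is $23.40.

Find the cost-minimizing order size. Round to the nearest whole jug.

Q* = √(2·D·S / H) = √(2·88,450·406 / 23.4) = √3,069,290.6 ≈ 1,751.94

1,752 jugs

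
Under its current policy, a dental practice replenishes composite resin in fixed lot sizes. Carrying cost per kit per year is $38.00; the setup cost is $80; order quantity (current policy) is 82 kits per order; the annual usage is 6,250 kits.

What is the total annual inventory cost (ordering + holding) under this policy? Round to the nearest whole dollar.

$7,656

Ordering: D/Q × S = 6,250/82 × $80 = $6,097.56
Holding:  Q/2 × H = 82/2 × $38 = $1,558.00
Total = $6,097.56 + $1,558.00 = $7,655.56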